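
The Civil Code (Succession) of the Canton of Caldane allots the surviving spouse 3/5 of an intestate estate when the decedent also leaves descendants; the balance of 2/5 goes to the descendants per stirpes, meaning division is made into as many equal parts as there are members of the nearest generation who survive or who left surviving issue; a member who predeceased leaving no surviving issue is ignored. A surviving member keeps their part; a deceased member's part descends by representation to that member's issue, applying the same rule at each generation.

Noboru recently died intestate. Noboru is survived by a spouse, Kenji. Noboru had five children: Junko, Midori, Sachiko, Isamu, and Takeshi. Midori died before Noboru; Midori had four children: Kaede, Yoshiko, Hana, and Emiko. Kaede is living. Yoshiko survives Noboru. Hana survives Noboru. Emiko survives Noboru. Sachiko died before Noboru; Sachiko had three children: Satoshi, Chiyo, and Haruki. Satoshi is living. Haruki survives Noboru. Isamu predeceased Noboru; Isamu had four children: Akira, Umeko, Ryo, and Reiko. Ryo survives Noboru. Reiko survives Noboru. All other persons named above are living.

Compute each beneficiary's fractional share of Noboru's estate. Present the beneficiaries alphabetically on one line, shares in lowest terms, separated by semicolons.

Akira 1/50; Chiyo 2/75; Emiko 1/50; Hana 1/50; Haruki 2/75; Junko 2/25; Kaede 1/50; Kenji 3/5; Reiko 1/50; Ryo 1/50; Satoshi 2/75; Takeshi 2/25; Umeko 1/50; Yoshiko 1/50

Kenji, as surviving spouse, takes 3/5.
The remaining 2/5 passes to Noboru's descendants per stirpes.
The 2/5 is divided into 5 equal shares of 2/25 among Junko, Midori, Sachiko, Isamu, Takeshi.
Junko is living and takes 2/25.
Midori predeceased; the 2/25 allotted to Midori's branch passes to Midori's issue by representation.
The 2/25 is divided into 4 equal shares of 1/50 among Kaede, Yoshiko, Hana, Emiko.
Kaede is living and takes 1/50.
Yoshiko is living and takes 1/50.
Hana is living and takes 1/50.
Emiko is living and takes 1/50.
Sachiko predeceased; the 2/25 allotted to Sachiko's branch passes to Sachiko's issue by representation.
The 2/25 is divided into 3 equal shares of 2/75 among Satoshi, Chiyo, Haruki.
Satoshi is living and takes 2/75.
Chiyo is living and takes 2/75.
Haruki is living and takes 2/75.
Isamu predeceased; the 2/25 allotted to Isamu's branch passes to Isamu's issue by representation.
The 2/25 is divided into 4 equal shares of 1/50 among Akira, Umeko, Ryo, Reiko.
Akira is living and takes 1/50.
Umeko is living and takes 1/50.
Ryo is living and takes 1/50.
Reiko is living and takes 1/50.
Takeshi is living and takes 2/25.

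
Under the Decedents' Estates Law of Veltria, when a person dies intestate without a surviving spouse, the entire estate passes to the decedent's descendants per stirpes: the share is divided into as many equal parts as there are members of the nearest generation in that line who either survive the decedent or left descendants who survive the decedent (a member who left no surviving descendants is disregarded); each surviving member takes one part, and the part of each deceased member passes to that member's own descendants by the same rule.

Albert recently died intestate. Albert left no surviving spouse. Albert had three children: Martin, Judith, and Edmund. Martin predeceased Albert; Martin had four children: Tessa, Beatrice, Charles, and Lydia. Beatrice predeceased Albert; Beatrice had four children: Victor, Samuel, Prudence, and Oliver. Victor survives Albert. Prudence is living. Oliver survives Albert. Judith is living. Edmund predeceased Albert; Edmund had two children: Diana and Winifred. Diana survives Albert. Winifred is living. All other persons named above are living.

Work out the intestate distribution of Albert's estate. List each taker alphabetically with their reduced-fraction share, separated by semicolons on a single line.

Charles 1/12; Diana 1/6; Judith 1/3; Lydia 1/12; Oliver 1/48; Prudence 1/48; Samuel 1/48; Tessa 1/12; Victor 1/48; Winifred 1/6

There is no surviving spouse, so the entire estate passes to Albert's descendants per stirpes.
The estate is divided into 3 equal shares of 1/3 among Martin, Judith, Edmund.
Martin predeceased; the 1/3 allotted to Martin's branch passes to Martin's issue by representation.
The 1/3 is divided into 4 equal shares of 1/12 among Tessa, Beatrice, Charles, Lydia.
Tessa is living and takes 1/12.
Beatrice predeceased; the 1/12 allotted to Beatrice's branch passes to Beatrice's issue by representation.
The 1/12 is divided into 4 equal shares of 1/48 among Victor, Samuel, Prudence, Oliver.
Victor is living and takes 1/48.
Samuel is living and takes 1/48.
Prudence is living and takes 1/48.
Oliver is living and takes 1/48.
Charles is living and takes 1/12.
Lydia is living and takes 1/12.
Judith is living and takes 1/3.
Edmund predeceased; the 1/3 allotted to Edmund's branch passes to Edmund's issue by representation.
The 1/3 is divided into 2 equal shares of 1/6 among Diana, Winifred.
Diana is living and takes 1/6.
Winifred is living and takes 1/6.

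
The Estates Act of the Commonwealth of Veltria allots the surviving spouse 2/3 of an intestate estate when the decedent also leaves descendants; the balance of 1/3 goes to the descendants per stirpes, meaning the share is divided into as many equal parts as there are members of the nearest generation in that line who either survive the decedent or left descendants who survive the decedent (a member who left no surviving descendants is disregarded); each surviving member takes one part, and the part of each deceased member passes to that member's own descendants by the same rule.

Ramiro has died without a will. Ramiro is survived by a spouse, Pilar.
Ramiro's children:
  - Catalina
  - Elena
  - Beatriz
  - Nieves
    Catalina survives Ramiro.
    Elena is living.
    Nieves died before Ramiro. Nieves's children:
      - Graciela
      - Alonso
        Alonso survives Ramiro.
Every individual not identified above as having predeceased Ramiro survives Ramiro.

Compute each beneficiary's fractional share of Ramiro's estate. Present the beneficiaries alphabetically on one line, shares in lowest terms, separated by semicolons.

Alonso 1/24; Beatriz 1/12; Catalina 1/12; Elena 1/12; Graciela 1/24; Pilar 2/3

Pilar, as surviving spouse, takes 2/3.
The remaining 1/3 passes to Ramiro's descendants per stirpes.
The 1/3 is divided into 4 equal shares of 1/12 among Catalina, Elena, Beatriz, Nieves.
Catalina is living and takes 1/12.
Elena is living and takes 1/12.
Beatriz is living and takes 1/12.
Nieves predeceased; the 1/12 allotted to Nieves's branch passes to Nieves's issue by representation.
The 1/12 is divided into 2 equal shares of 1/24 among Graciela, Alonso.
Graciela is living and takes 1/24.
Alonso is living and takes 1/24.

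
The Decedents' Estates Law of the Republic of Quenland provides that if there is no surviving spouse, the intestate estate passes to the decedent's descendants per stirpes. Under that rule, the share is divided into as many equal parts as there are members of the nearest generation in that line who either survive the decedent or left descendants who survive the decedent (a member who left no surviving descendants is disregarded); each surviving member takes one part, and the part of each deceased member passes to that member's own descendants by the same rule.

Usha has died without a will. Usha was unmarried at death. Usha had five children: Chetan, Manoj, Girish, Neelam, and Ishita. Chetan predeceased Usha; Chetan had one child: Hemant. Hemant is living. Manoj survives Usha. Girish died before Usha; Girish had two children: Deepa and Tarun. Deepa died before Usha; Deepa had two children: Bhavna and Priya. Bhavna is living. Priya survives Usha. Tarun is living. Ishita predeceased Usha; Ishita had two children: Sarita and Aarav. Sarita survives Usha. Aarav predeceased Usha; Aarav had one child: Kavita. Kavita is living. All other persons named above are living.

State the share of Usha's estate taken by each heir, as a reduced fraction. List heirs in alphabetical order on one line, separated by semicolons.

Bhavna 1/20; Hemant 1/5; Kavita 1/10; Manoj 1/5; Neelam 1/5; Priya 1/20; Sarita 1/10; Tarun 1/10

There is no surviving spouse, so the entire estate passes to Usha's descendants per stirpes.
The estate is divided into 5 equal shares of 1/5 among Chetan, Manoj, Girish, Neelam, Ishita.
Chetan predeceased; the 1/5 allotted to Chetan's branch passes to Chetan's issue by representation.
Hemant is the sole taker at this level and receives the full 1/5.
Manoj is living and takes 1/5.
Girish predeceased; the 1/5 allotted to Girish's branch passes to Girish's issue by representation.
The 1/5 is divided into 2 equal shares of 1/10 among Deepa, Tarun.
Deepa predeceased; the 1/10 allotted to Deepa's branch passes to Deepa's issue by representation.
The 1/10 is divided into 2 equal shares of 1/20 among Bhavna, Priya.
Bhavna is living and takes 1/20.
Priya is living and takes 1/20.
Tarun is living and takes 1/10.
Neelam is living and takes 1/5.
Ishita predeceased; the 1/5 allotted to Ishita's branch passes to Ishita's issue by representation.
The 1/5 is divided into 2 equal shares of 1/10 among Sarita, Aarav.
Sarita is living and takes 1/10.
Aarav predeceased; the 1/10 allotted to Aarav's branch passes to Aarav's issue by representation.
Kavita is the sole taker at this level and receives the full 1/10.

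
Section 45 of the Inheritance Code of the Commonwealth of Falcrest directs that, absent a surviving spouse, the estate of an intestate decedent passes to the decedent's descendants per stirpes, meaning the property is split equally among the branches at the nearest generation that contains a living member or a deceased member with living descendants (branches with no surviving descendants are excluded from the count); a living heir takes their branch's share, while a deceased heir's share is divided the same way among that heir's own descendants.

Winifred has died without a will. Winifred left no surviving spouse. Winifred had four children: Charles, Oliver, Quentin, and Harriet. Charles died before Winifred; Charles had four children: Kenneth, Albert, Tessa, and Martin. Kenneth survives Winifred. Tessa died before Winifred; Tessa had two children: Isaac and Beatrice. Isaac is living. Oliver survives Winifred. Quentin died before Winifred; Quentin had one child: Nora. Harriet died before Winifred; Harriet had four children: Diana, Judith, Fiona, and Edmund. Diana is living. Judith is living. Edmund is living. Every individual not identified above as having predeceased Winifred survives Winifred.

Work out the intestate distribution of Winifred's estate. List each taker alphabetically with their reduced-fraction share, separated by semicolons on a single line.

Albert 1/16; Beatrice 1/32; Diana 1/16; Edmund 1/16; Fiona 1/16; Isaac 1/32; Judith 1/16; Kenneth 1/16; Martin 1/16; Nora 1/4; Oliver 1/4

There is no surviving spouse, so the entire estate passes to Winifred's descendants per stirpes.
The estate is divided into 4 equal shares of 1/4 among Charles, Oliver, Quentin, Harriet.
Charles predeceased; the 1/4 allotted to Charles's branch passes to Charles's issue by representation.
The 1/4 is divided into 4 equal shares of 1/16 among Kenneth, Albert, Tessa, Martin.
Kenneth is living and takes 1/16.
Albert is living and takes 1/16.
Tessa predeceased; the 1/16 allotted to Tessa's branch passes to Tessa's issue by representation.
The 1/16 is divided into 2 equal shares of 1/32 among Isaac, Beatrice.
Isaac is living and takes 1/32.
Beatrice is living and takes 1/32.
Martin is living and takes 1/16.
Oliver is living and takes 1/4.
Quentin predeceased; the 1/4 allotted to Quentin's branch passes to Quentin's issue by representation.
Nora is the sole taker at this level and receives the full 1/4.
Harriet predeceased; the 1/4 allotted to Harriet's branch passes to Harriet's issue by representation.
The 1/4 is divided into 4 equal shares of 1/16 among Diana, Judith, Fiona, Edmund.
Diana is living and takes 1/16.
Judith is living and takes 1/16.
Fiona is living and takes 1/16.
Edmund is living and takes 1/16.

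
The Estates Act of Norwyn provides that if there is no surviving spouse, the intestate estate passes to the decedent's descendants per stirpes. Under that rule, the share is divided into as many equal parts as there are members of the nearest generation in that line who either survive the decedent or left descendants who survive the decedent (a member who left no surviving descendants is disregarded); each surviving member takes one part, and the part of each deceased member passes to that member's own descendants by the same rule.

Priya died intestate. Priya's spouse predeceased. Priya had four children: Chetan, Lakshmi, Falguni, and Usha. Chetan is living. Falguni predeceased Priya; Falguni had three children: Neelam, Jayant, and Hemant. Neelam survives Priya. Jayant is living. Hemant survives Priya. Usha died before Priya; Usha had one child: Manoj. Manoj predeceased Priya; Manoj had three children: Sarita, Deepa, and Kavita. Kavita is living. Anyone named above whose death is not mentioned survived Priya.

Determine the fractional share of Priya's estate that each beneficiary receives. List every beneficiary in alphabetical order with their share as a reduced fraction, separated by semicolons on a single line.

There is no surviving spouse, so the entire estate passes to Priya's descendants per stirpes.
The estate is divided into 4 equal shares of 1/4 among Chetan, Lakshmi, Falguni, Usha.
Chetan is living and takes 1/4.
Lakshmi is living and takes 1/4.
Falguni predeceased; the 1/4 allotted to Falguni's branch passes to Falguni's issue by representation.
The 1/4 is divided into 3 equal shares of 1/12 among Neelam, Jayant, Hemant.
Neelam is living and takes 1/12.
Jayant is living and takes 1/12.
Hemant is living and takes 1/12.
Usha predeceased; the 1/4 allotted to Usha's branch passes to Usha's issue by representation.
Manoj's line is the sole branch at this level, so the full 1/4 passes to Manoj's issue by representation.
The 1/4 is divided into 3 equal shares of 1/12 among Sarita, Deepa, Kavita.
Sarita is living and takes 1/12.
Deepa is living and takes 1/12.
Kavita is living and takes 1/12.

Chetan 1/4; Deepa 1/12; Hemant 1/12; Jayant 1/12; Kavita 1/12; Lakshmi 1/4; Neelam 1/12; Sarita 1/12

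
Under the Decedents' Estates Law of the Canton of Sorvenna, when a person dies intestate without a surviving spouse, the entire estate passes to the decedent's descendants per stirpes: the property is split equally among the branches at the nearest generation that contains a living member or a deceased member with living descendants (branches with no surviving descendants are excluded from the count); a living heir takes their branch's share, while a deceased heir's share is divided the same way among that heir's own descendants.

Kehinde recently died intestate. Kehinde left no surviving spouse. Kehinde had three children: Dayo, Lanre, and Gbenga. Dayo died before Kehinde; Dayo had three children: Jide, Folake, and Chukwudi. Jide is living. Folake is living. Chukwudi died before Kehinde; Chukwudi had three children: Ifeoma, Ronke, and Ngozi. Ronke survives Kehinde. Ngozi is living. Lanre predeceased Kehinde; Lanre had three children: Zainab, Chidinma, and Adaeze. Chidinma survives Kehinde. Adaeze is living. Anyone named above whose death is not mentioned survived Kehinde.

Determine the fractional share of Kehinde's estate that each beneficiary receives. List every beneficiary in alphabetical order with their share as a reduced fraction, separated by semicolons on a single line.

There is no surviving spouse, so the entire estate passes to Kehinde's descendants per stirpes.
The estate is divided into 3 equal shares of 1/3 among Dayo, Lanre, Gbenga.
Dayo predeceased; the 1/3 allotted to Dayo's branch passes to Dayo's issue by representation.
The 1/3 is divided into 3 equal shares of 1/9 among Jide, Folake, Chukwudi.
Jide is living and takes 1/9.
Folake is living and takes 1/9.
Chukwudi predeceased; the 1/9 allotted to Chukwudi's branch passes to Chukwudi's issue by representation.
The 1/9 is divided into 3 equal shares of 1/27 among Ifeoma, Ronke, Ngozi.
Ifeoma is living and takes 1/27.
Ronke is living and takes 1/27.
Ngozi is living and takes 1/27.
Lanre predeceased; the 1/3 allotted to Lanre's branch passes to Lanre's issue by representation.
The 1/3 is divided into 3 equal shares of 1/9 among Zainab, Chidinma, Adaeze.
Zainab is living and takes 1/9.
Chidinma is living and takes 1/9.
Adaeze is living and takes 1/9.
Gbenga is living and takes 1/3.

Adaeze 1/9; Chidinma 1/9; Folake 1/9; Gbenga 1/3; Ifeoma 1/27; Jide 1/9; Ngozi 1/27; Ronke 1/27; Zainab 1/9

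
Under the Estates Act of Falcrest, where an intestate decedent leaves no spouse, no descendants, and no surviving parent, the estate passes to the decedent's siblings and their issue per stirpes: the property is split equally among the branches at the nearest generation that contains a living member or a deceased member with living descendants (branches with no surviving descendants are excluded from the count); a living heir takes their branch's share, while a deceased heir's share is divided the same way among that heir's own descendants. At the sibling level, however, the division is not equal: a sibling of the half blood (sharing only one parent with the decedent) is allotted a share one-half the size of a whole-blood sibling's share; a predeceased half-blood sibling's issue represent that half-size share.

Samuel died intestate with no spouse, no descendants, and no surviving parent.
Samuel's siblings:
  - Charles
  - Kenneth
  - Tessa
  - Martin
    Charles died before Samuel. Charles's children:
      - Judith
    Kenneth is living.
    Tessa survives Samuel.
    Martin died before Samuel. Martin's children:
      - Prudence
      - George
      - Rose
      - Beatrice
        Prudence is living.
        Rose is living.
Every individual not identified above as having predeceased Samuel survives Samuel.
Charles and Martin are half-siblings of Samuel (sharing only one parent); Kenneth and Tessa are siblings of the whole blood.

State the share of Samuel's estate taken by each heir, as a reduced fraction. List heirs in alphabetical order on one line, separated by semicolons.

No spouse, descendants, or parent survives, so the estate passes to Samuel's siblings per stirpes.
Half-blood siblings count for one-half the weight of whole-blood siblings at the initial division.
Dividing 1 in proportion to weights (total weight 3): Charles (weight 1/2) → 1/6; Kenneth (weight 1) → 1/3; Tessa (weight 1) → 1/3; Martin (weight 1/2) → 1/6.
Charles predeceased; the 1/6 allotted to Charles's branch passes to Charles's issue by representation.
Judith is the sole taker at this level and receives the full 1/6.
Kenneth is living and takes 1/3.
Tessa is living and takes 1/3.
Martin predeceased; the 1/6 allotted to Martin's branch passes to Martin's issue by representation.
The 1/6 is divided into 4 equal shares of 1/24 among Prudence, George, Rose, Beatrice.
Prudence is living and takes 1/24.
George is living and takes 1/24.
Rose is living and takes 1/24.
Beatrice is living and takes 1/24.

Beatrice 1/24; George 1/24; Judith 1/6; Kenneth 1/3; Prudence 1/24; Rose 1/24; Tessa 1/3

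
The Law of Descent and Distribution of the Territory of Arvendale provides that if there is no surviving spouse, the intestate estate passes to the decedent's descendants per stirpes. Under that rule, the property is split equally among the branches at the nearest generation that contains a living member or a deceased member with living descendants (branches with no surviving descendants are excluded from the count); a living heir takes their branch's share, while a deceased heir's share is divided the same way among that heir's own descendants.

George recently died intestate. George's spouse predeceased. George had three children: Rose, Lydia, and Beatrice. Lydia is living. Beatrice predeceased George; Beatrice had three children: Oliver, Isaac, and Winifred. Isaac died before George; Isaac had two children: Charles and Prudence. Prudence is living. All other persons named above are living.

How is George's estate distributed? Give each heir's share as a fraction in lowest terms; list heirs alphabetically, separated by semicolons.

Charles 1/18; Lydia 1/3; Oliver 1/9; Prudence 1/18; Rose 1/3; Winifred 1/9

There is no surviving spouse, so the entire estate passes to George's descendants per stirpes.
The estate is divided into 3 equal shares of 1/3 among Rose, Lydia, Beatrice.
Rose is living and takes 1/3.
Lydia is living and takes 1/3.
Beatrice predeceased; the 1/3 allotted to Beatrice's branch passes to Beatrice's issue by representation.
The 1/3 is divided into 3 equal shares of 1/9 among Oliver, Isaac, Winifred.
Oliver is living and takes 1/9.
Isaac predeceased; the 1/9 allotted to Isaac's branch passes to Isaac's issue by representation.
The 1/9 is divided into 2 equal shares of 1/18 among Charles, Prudence.
Charles is living and takes 1/18.
Prudence is living and takes 1/18.
Winifred is living and takes 1/9.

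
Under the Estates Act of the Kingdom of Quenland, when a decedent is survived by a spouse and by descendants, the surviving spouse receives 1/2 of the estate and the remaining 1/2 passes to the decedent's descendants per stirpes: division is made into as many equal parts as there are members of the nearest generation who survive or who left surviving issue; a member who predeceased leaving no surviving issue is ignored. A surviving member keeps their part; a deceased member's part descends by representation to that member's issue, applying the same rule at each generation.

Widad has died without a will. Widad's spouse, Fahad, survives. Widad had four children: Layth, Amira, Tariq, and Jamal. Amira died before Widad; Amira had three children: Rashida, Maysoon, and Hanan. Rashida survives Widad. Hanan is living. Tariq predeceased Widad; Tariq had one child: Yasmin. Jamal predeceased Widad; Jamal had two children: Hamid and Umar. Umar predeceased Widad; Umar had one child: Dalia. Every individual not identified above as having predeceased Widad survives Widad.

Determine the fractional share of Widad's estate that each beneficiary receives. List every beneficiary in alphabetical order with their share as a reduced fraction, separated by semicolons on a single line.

Dalia 1/16; Fahad 1/2; Hamid 1/16; Hanan 1/24; Layth 1/8; Maysoon 1/24; Rashida 1/24; Yasmin 1/8

Fahad, as surviving spouse, takes 1/2.
The remaining 1/2 passes to Widad's descendants per stirpes.
The 1/2 is divided into 4 equal shares of 1/8 among Layth, Amira, Tariq, Jamal.
Layth is living and takes 1/8.
Amira predeceased; the 1/8 allotted to Amira's branch passes to Amira's issue by representation.
The 1/8 is divided into 3 equal shares of 1/24 among Rashida, Maysoon, Hanan.
Rashida is living and takes 1/24.
Maysoon is living and takes 1/24.
Hanan is living and takes 1/24.
Tariq predeceased; the 1/8 allotted to Tariq's branch passes to Tariq's issue by representation.
Yasmin is the sole taker at this level and receives the full 1/8.
Jamal predeceased; the 1/8 allotted to Jamal's branch passes to Jamal's issue by representation.
The 1/8 is divided into 2 equal shares of 1/16 among Hamid, Umar.
Hamid is living and takes 1/16.
Umar predeceased; the 1/16 allotted to Umar's branch passes to Umar's issue by representation.
Dalia is the sole taker at this level and receives the full 1/16.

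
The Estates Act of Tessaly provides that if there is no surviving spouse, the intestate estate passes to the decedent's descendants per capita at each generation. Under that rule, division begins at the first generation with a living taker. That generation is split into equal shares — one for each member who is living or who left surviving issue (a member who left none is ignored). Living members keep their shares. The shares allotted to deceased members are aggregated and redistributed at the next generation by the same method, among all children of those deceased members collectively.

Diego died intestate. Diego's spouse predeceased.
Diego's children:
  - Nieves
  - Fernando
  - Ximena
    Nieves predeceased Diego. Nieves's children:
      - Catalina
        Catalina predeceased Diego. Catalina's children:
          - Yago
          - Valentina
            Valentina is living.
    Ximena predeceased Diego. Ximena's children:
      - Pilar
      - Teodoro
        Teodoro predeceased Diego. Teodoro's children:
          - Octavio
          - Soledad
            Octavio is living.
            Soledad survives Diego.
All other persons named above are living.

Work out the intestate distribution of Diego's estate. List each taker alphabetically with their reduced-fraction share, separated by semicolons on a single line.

There is no surviving spouse, so the entire estate passes to Diego's descendants per capita at each generation.
At generation 1 (Nieves, Fernando, Ximena) there are 3 shares of (1)/3 = 1/3 each.
Living: Fernando — each takes 1/3.
Deceased: Nieves and Ximena. Their combined 2/3 is pooled and carried to generation 2.
At generation 2 (Catalina, Pilar, Teodoro) there are 3 shares of (2/3)/3 = 2/9 each.
Living: Pilar — each takes 2/9.
Deceased: Catalina and Teodoro. Their combined 4/9 is pooled and carried to generation 3.
At generation 3 (Yago, Valentina, Octavio, Soledad) there are 4 shares of (4/9)/4 = 1/9 each.
Living: Yago, Valentina, Octavio, and Soledad — each takes 1/9.

Fernando 1/3; Octavio 1/9; Pilar 2/9; Soledad 1/9; Valentina 1/9; Yago 1/9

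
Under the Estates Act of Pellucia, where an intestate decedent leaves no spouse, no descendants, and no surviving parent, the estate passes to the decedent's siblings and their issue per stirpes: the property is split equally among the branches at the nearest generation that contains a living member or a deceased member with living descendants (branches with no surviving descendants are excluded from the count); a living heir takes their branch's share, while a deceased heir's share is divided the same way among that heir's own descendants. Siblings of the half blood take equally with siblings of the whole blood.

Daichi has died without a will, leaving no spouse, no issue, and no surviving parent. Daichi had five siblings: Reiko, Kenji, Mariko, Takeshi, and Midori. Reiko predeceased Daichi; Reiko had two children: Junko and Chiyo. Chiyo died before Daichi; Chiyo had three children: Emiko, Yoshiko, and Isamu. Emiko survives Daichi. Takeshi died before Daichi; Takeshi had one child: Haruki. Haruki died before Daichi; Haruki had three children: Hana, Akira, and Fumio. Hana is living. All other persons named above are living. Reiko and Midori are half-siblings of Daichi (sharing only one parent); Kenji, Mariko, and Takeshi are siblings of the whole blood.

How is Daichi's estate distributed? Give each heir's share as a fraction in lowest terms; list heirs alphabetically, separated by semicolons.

Akira 1/15; Emiko 1/30; Fumio 1/15; Hana 1/15; Isamu 1/30; Junko 1/10; Kenji 1/5; Mariko 1/5; Midori 1/5; Yoshiko 1/30

No spouse, descendants, or parent survives, so the estate passes to Daichi's siblings per stirpes.
Half-blood and whole-blood siblings take equally under the stated rule.
The estate is divided into 5 equal shares of 1/5 among Reiko, Kenji, Mariko, Takeshi, Midori.
Reiko predeceased; the 1/5 allotted to Reiko's branch passes to Reiko's issue by representation.
The 1/5 is divided into 2 equal shares of 1/10 among Junko, Chiyo.
Junko is living and takes 1/10.
Chiyo predeceased; the 1/10 allotted to Chiyo's branch passes to Chiyo's issue by representation.
The 1/10 is divided into 3 equal shares of 1/30 among Emiko, Yoshiko, Isamu.
Emiko is living and takes 1/30.
Yoshiko is living and takes 1/30.
Isamu is living and takes 1/30.
Kenji is living and takes 1/5.
Mariko is living and takes 1/5.
Takeshi predeceased; the 1/5 allotted to Takeshi's branch passes to Takeshi's issue by representation.
Haruki's line is the sole branch at this level, so the full 1/5 passes to Haruki's issue by representation.
The 1/5 is divided into 3 equal shares of 1/15 among Hana, Akira, Fumio.
Hana is living and takes 1/15.
Akira is living and takes 1/15.
Fumio is living and takes 1/15.
Midori is living and takes 1/5.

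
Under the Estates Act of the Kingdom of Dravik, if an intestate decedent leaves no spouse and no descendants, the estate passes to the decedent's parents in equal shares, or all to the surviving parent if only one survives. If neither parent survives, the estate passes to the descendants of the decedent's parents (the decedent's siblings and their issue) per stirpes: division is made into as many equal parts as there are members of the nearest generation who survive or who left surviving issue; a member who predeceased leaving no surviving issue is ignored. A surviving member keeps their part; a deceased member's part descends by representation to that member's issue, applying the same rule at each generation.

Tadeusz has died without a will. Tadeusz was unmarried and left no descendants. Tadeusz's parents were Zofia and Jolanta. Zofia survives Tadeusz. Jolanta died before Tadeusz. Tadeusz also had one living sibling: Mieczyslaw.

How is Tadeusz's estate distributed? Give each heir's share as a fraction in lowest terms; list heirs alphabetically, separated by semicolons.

Only one parent, Zofia, survives, so Zofia takes the entire estate. The siblings take nothing because a surviving parent has priority.

Zofia 1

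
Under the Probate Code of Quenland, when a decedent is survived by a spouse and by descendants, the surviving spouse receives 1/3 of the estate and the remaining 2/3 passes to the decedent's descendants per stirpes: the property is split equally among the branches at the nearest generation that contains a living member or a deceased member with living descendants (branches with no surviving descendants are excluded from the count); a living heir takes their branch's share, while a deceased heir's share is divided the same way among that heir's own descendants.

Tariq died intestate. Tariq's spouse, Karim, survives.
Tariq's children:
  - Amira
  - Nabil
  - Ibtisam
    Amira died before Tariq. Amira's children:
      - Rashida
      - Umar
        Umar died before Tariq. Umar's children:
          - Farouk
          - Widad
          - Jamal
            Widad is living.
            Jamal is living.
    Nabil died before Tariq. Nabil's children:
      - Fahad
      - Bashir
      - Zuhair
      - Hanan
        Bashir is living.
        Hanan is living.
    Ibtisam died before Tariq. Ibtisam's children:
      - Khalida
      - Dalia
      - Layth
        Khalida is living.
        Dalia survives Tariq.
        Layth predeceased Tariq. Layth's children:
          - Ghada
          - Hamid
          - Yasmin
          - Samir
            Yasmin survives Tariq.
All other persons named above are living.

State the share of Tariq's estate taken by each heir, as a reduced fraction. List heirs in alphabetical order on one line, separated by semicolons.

Bashir 1/18; Dalia 2/27; Fahad 1/18; Farouk 1/27; Ghada 1/54; Hamid 1/54; Hanan 1/18; Jamal 1/27; Karim 1/3; Khalida 2/27; Rashida 1/9; Samir 1/54; Widad 1/27; Yasmin 1/54; Zuhair 1/18

Karim, as surviving spouse, takes 1/3.
The remaining 2/3 passes to Tariq's descendants per stirpes.
The 2/3 is divided into 3 equal shares of 2/9 among Amira, Nabil, Ibtisam.
Amira predeceased; the 2/9 allotted to Amira's branch passes to Amira's issue by representation.
The 2/9 is divided into 2 equal shares of 1/9 among Rashida, Umar.
Rashida is living and takes 1/9.
Umar predeceased; the 1/9 allotted to Umar's branch passes to Umar's issue by representation.
The 1/9 is divided into 3 equal shares of 1/27 among Farouk, Widad, Jamal.
Farouk is living and takes 1/27.
Widad is living and takes 1/27.
Jamal is living and takes 1/27.
Nabil predeceased; the 2/9 allotted to Nabil's branch passes to Nabil's issue by representation.
The 2/9 is divided into 4 equal shares of 1/18 among Fahad, Bashir, Zuhair, Hanan.
Fahad is living and takes 1/18.
Bashir is living and takes 1/18.
Zuhair is living and takes 1/18.
Hanan is living and takes 1/18.
Ibtisam predeceased; the 2/9 allotted to Ibtisam's branch passes to Ibtisam's issue by representation.
The 2/9 is divided into 3 equal shares of 2/27 among Khalida, Dalia, Layth.
Khalida is living and takes 2/27.
Dalia is living and takes 2/27.
Layth predeceased; the 2/27 allotted to Layth's branch passes to Layth's issue by representation.
The 2/27 is divided into 4 equal shares of 1/54 among Ghada, Hamid, Yasmin, Samir.
Ghada is living and takes 1/54.
Hamid is living and takes 1/54.
Yasmin is living and takes 1/54.
Samir is living and takes 1/54.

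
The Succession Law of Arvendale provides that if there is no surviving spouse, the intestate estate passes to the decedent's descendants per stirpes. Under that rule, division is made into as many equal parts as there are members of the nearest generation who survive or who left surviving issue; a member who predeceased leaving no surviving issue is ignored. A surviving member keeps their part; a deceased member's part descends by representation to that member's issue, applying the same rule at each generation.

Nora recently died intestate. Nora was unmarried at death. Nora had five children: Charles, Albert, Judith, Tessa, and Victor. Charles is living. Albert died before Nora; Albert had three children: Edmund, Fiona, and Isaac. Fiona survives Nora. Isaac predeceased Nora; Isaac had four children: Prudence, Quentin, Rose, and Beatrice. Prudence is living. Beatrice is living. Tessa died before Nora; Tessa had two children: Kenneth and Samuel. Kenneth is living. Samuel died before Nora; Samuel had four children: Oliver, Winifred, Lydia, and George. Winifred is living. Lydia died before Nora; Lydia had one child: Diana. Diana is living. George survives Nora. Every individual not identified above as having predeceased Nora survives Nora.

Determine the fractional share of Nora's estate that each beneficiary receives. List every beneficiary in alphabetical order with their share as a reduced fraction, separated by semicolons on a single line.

Beatrice 1/60; Charles 1/5; Diana 1/40; Edmund 1/15; Fiona 1/15; George 1/40; Judith 1/5; Kenneth 1/10; Oliver 1/40; Prudence 1/60; Quentin 1/60; Rose 1/60; Victor 1/5; Winifred 1/40

There is no surviving spouse, so the entire estate passes to Nora's descendants per stirpes.
The estate is divided into 5 equal shares of 1/5 among Charles, Albert, Judith, Tessa, Victor.
Charles is living and takes 1/5.
Albert predeceased; the 1/5 allotted to Albert's branch passes to Albert's issue by representation.
The 1/5 is divided into 3 equal shares of 1/15 among Edmund, Fiona, Isaac.
Edmund is living and takes 1/15.
Fiona is living and takes 1/15.
Isaac predeceased; the 1/15 allotted to Isaac's branch passes to Isaac's issue by representation.
The 1/15 is divided into 4 equal shares of 1/60 among Prudence, Quentin, Rose, Beatrice.
Prudence is living and takes 1/60.
Quentin is living and takes 1/60.
Rose is living and takes 1/60.
Beatrice is living and takes 1/60.
Judith is living and takes 1/5.
Tessa predeceased; the 1/5 allotted to Tessa's branch passes to Tessa's issue by representation.
The 1/5 is divided into 2 equal shares of 1/10 among Kenneth, Samuel.
Kenneth is living and takes 1/10.
Samuel predeceased; the 1/10 allotted to Samuel's branch passes to Samuel's issue by representation.
The 1/10 is divided into 4 equal shares of 1/40 among Oliver, Winifred, Lydia, George.
Oliver is living and takes 1/40.
Winifred is living and takes 1/40.
Lydia predeceased; the 1/40 allotted to Lydia's branch passes to Lydia's issue by representation.
Diana is the sole taker at this level and receives the full 1/40.
George is living and takes 1/40.
Victor is living and takes 1/5.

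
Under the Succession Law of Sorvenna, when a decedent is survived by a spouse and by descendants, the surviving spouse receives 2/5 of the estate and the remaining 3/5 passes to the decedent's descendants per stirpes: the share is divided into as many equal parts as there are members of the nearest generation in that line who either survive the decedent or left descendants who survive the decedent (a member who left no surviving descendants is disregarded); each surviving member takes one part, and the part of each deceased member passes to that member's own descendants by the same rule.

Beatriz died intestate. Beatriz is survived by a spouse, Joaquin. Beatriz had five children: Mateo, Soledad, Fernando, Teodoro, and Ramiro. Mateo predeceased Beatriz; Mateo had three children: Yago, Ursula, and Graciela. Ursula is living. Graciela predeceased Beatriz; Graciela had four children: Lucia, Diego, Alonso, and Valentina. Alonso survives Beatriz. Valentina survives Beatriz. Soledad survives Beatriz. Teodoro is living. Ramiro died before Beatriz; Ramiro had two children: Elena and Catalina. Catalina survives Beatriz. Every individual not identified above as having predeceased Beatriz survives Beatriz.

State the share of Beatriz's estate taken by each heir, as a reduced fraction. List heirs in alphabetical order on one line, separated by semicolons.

Joaquin, as surviving spouse, takes 2/5.
The remaining 3/5 passes to Beatriz's descendants per stirpes.
The 3/5 is divided into 5 equal shares of 3/25 among Mateo, Soledad, Fernando, Teodoro, Ramiro.
Mateo predeceased; the 3/25 allotted to Mateo's branch passes to Mateo's issue by representation.
The 3/25 is divided into 3 equal shares of 1/25 among Yago, Ursula, Graciela.
Yago is living and takes 1/25.
Ursula is living and takes 1/25.
Graciela predeceased; the 1/25 allotted to Graciela's branch passes to Graciela's issue by representation.
The 1/25 is divided into 4 equal shares of 1/100 among Lucia, Diego, Alonso, Valentina.
Lucia is living and takes 1/100.
Diego is living and takes 1/100.
Alonso is living and takes 1/100.
Valentina is living and takes 1/100.
Soledad is living and takes 3/25.
Fernando is living and takes 3/25.
Teodoro is living and takes 3/25.
Ramiro predeceased; the 3/25 allotted to Ramiro's branch passes to Ramiro's issue by representation.
The 3/25 is divided into 2 equal shares of 3/50 among Elena, Catalina.
Elena is living and takes 3/50.
Catalina is living and takes 3/50.

Alonso 1/100; Catalina 3/50; Diego 1/100; Elena 3/50; Fernando 3/25; Joaquin 2/5; Lucia 1/100; Soledad 3/25; Teodoro 3/25; Ursula 1/25; Valentina 1/100; Yago 1/25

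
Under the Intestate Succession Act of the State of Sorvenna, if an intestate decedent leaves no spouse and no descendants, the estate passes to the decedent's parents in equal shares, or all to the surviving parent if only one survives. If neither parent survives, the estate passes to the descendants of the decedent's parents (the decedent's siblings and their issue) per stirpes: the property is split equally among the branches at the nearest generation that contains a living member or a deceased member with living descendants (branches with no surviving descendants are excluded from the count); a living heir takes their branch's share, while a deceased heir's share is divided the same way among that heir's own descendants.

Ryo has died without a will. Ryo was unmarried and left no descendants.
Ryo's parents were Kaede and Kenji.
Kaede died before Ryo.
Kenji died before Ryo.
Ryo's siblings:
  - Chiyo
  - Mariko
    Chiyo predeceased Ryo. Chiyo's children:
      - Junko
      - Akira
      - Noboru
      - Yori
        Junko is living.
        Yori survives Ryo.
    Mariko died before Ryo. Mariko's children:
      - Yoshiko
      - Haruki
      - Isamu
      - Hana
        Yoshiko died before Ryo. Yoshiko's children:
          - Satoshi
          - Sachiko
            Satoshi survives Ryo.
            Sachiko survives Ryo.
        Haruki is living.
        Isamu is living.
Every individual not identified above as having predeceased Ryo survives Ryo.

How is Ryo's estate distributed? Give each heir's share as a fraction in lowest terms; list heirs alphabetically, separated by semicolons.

Akira 1/8; Hana 1/8; Haruki 1/8; Isamu 1/8; Junko 1/8; Noboru 1/8; Sachiko 1/16; Satoshi 1/16; Yori 1/8

Neither parent survives and there are no descendants, so the estate passes to Ryo's siblings and their issue per stirpes.
The estate is divided into 2 equal shares of 1/2 among Chiyo, Mariko.
Chiyo predeceased; the 1/2 allotted to Chiyo's branch passes to Chiyo's issue by representation.
The 1/2 is divided into 4 equal shares of 1/8 among Junko, Akira, Noboru, Yori.
Junko is living and takes 1/8.
Akira is living and takes 1/8.
Noboru is living and takes 1/8.
Yori is living and takes 1/8.
Mariko predeceased; the 1/2 allotted to Mariko's branch passes to Mariko's issue by representation.
The 1/2 is divided into 4 equal shares of 1/8 among Yoshiko, Haruki, Isamu, Hana.
Yoshiko predeceased; the 1/8 allotted to Yoshiko's branch passes to Yoshiko's issue by representation.
The 1/8 is divided into 2 equal shares of 1/16 among Satoshi, Sachiko.
Satoshi is living and takes 1/16.
Sachiko is living and takes 1/16.
Haruki is living and takes 1/8.
Isamu is living and takes 1/8.
Hana is living and takes 1/8.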